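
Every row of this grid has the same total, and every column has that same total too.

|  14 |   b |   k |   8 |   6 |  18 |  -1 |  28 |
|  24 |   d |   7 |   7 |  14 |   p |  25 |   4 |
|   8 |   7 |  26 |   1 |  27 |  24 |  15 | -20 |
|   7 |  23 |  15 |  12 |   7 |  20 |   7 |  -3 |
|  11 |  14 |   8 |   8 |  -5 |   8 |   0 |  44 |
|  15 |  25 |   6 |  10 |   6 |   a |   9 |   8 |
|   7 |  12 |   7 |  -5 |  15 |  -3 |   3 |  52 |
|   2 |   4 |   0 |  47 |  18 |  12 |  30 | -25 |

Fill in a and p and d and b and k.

a = 9, p = 0, d = 7, b = -4, k = 19

Rows 3 and 4 both sum to 88, so that's the common total.
Row 6 has 15 + 25 + 6 + 10 + 6 + 9 + 8 = 79; the blank must be 88 − 79 = 9.
Column 6 has 18 + 24 + 20 + 8 + 9 − 3 + 12 = 88; the blank must be 88 − 88 = 0.
Row 2 has 24 + 7 + 7 + 14 + 0 + 25 + 4 = 81; the blank must be 88 − 81 = 7.
Column 2 has 7 + 7 + 23 + 14 + 25 + 12 + 4 = 92; the blank must be 88 − 92 = -4.
Row 1 has 14 − 4 + 8 + 6 + 18 − 1 + 28 = 69; the blank must be 88 − 69 = 19.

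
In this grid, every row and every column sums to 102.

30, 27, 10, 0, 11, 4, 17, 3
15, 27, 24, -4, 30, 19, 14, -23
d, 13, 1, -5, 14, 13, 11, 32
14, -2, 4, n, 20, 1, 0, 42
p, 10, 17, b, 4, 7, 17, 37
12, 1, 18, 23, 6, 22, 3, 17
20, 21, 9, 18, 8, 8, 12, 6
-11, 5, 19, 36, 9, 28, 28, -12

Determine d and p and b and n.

The known cells in row 3 total 79, leaving 102 − 79 = 23 for the blank.
The known cells in column 1 total 103, leaving 102 − 103 = -1 for the blank.
The known cells in row 4 total 79, leaving 102 − 79 = 23 for the blank.
The known cells in row 5 total 91, leaving 102 − 91 = 11 for the blank.

d = 23, p = -1, b = 11, n = 23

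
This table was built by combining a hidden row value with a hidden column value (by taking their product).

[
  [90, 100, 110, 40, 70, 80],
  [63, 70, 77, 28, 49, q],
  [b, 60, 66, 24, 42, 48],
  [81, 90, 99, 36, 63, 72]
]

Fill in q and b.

Each row is a constant multiple of every other row — this is a multiplication table with the headers hidden.
Row 2 is 77/110 = 7/10 times row 1, so its entry in column 6 is 80 × 7/10 = 56.
Row 3 is 66/110 = 3/5 times row 1, so its entry in column 1 is 90 × 3/5 = 54.

q = 56, b = 54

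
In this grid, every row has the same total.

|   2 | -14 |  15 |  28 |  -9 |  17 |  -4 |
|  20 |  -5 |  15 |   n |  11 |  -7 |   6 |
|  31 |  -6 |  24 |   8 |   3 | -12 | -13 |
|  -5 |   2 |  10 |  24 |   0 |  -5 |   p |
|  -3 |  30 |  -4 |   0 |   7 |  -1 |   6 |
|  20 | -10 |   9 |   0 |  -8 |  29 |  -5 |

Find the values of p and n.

Row 1 sums to 35 and so does row 6; that's the common total.
In row 4 the known cells total 26, leaving 35 − 26 = 9.
In row 2 the known cells total 40, leaving 35 − 40 = -5.

p = 9, n = -5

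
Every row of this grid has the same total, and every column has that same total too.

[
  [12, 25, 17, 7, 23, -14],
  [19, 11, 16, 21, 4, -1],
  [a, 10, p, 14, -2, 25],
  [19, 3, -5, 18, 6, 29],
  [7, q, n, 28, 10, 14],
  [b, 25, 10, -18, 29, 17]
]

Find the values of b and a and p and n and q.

b = 7, a = 6, p = 17, n = 15, q = -4

Rows 1 and 2 both sum to 70, so that's the common total.
Row 6 has 25 + 10 − 18 + 29 + 17 = 63; the blank must be 70 − 63 = 7.
Column 1 has 12 + 19 + 19 + 7 + 7 = 64; the blank must be 70 − 64 = 6.
Row 3 has 6 + 10 + 14 − 2 + 25 = 53; the blank must be 70 − 53 = 17.
Column 3 has 17 + 16 + 17 − 5 + 10 = 55; the blank must be 70 − 55 = 15.
Row 5 has 7 + 15 + 28 + 10 + 14 = 74; the blank must be 70 − 74 = -4.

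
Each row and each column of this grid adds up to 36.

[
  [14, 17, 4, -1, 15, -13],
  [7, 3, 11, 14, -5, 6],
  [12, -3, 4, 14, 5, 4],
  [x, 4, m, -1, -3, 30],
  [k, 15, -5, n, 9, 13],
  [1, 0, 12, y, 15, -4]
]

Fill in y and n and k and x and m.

y = 12, n = -2, k = 6, x = -4, m = 10

Row 6 has 1 + 0 + 12 + 15 − 4 = 24; the blank must be 36 − 24 = 12.
Column 4 has -1 + 14 + 14 − 1 + 12 = 38; the blank must be 36 − 38 = -2.
Row 5 has 15 − 5 − 2 + 9 + 13 = 30; the blank must be 36 − 30 = 6.
Column 1 has 14 + 7 + 12 + 6 + 1 = 40; the blank must be 36 − 40 = -4.
Row 4 has -4 + 4 − 1 − 3 + 30 = 26; the blank must be 36 − 26 = 10.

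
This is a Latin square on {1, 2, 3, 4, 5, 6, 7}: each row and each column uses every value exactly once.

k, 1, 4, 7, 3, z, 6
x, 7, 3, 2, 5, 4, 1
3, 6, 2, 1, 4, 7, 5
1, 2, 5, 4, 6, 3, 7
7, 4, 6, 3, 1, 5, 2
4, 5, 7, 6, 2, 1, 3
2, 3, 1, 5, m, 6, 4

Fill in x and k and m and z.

Cell (2,1): row 2 already has {1, 2, 3, 4, 5, 7} → 6.
Cell (7,5): row 7 already has {1, 2, 3, 4, 5, 6} → 7.
For row 1, column 6: column 6 already has {1, 3, 4, 5, 6, 7}; that leaves 2.
For row 1, column 1: row 1 already has {1, 2, 3, 4, 6, 7}; that leaves 5.

x = 6, k = 5, m = 7, z = 2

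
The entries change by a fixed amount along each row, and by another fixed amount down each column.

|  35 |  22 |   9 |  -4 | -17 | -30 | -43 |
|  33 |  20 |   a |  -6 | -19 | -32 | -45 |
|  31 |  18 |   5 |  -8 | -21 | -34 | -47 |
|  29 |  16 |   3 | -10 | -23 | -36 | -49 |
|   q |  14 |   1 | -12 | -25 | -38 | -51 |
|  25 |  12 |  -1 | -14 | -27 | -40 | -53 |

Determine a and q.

Along each row the entries change by -13 per step; down each column they change by -2.
Row 2: from 33 at column 1, stepping by -13 to column 3 gives 7.
Row 5: from 14 at column 2, stepping by -13 to column 1 gives 27.

a = 7, q = 27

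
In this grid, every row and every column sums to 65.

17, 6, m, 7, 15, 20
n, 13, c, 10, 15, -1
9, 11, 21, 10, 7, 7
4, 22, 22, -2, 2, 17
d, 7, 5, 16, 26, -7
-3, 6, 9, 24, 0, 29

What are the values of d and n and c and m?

d = 18, n = 20, c = 8, m = 0

Row 5: 7 + 5 + 16 + 26 − 7 = 47, so its missing entry is 65 − 47 = 18.
Column 1: 17 + 9 + 4 + 18 − 3 = 45, so its missing entry is 65 − 45 = 20.
Row 2: 20 + 13 + 10 + 15 − 1 = 57, so its missing entry is 65 − 57 = 8.
Row 1: 17 + 6 + 7 + 15 + 20 = 65, so its missing entry is 65 − 65 = 0.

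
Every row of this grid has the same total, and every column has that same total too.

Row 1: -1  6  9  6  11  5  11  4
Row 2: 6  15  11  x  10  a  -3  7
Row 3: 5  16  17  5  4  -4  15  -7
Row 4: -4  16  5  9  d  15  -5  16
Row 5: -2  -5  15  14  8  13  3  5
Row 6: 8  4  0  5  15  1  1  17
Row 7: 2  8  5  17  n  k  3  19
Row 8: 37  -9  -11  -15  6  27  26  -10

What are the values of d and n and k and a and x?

d = -1, n = -2, k = -1, a = -5, x = 10

Rows 1 and 3 both sum to 51, so that's the common total.
Row 4 has -4 + 16 + 5 + 9 + 15 − 5 + 16 = 52; the blank must be 51 − 52 = -1.
Column 5 has 11 + 10 + 4 − 1 + 8 + 15 + 6 = 53; the blank must be 51 − 53 = -2.
Row 7 has 2 + 8 + 5 + 17 − 2 + 3 + 19 = 52; the blank must be 51 − 52 = -1.
Column 6 has 5 − 4 + 15 + 13 + 1 − 1 + 27 = 56; the blank must be 51 − 56 = -5.
Row 2 has 6 + 15 + 11 + 10 − 5 − 3 + 7 = 41; the blank must be 51 − 41 = 10.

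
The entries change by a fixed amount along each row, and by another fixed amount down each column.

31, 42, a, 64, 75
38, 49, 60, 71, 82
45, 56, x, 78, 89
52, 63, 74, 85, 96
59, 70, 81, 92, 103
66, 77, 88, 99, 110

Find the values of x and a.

x = 67, a = 53

Along each row the entries change by 11 per step; down each column they change by 7.
Row 3: from 45 at column 1, stepping by 11 to column 3 gives 67.
Row 1: from 31 at column 1, stepping by 11 to column 3 gives 53.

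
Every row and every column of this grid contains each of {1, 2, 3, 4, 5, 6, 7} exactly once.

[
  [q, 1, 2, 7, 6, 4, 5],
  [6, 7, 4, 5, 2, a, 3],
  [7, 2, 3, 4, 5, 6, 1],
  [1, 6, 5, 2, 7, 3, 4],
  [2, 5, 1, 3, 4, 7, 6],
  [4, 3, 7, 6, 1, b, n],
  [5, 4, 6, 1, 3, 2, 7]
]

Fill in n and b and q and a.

For row 1, column 1: row 1 already has {1, 2, 4, 5, 6, 7}; that leaves 3.
Cell (6,7): column 7 already has {1, 3, 4, 5, 6, 7} → 2.
Cell (6,6): row 6 already has {1, 2, 3, 4, 6, 7} → 5.
Cell (2,6): row 2 already has {2, 3, 4, 5, 6, 7} → 1.

n = 2, b = 5, q = 3, a = 1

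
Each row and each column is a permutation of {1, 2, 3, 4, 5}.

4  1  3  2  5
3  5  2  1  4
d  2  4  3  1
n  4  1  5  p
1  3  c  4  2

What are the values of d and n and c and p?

At (row 3, col 1): row 3 already has {1, 2, 3, 4}, so the value is 5.
Cell (4,5): column 5 already has {1, 2, 4, 5} → 3.
Cell (5,3): row 5 already has {1, 2, 3, 4} → 5.
At (row 4, col 1): row 4 already has {1, 3, 4, 5}, so the value is 2.

d = 5, n = 2, c = 5, p = 3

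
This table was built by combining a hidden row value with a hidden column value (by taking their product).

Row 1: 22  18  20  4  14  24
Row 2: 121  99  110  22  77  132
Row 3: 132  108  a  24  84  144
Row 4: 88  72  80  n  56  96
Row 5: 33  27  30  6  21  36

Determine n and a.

Each row is a constant multiple of every other row — this is a multiplication table with the headers hidden.
Row 4 is 56/14 = 4/1 times row 1, so its entry in column 4 is 4 × 4/1 = 16.
Row 3 is 84/14 = 6/1 times row 1, so its entry in column 3 is 20 × 6/1 = 120.

n = 16, a = 120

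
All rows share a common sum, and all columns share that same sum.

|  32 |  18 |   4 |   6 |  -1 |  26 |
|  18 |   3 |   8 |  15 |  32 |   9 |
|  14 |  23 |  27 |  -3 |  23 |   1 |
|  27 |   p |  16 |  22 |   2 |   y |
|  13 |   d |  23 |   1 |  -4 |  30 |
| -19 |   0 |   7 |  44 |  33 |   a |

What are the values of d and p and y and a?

d = 22, p = 19, y = -1, a = 20

Rows 1 and 2 both sum to 85, so that's the common total.
Row 6: -19 + 0 + 7 + 44 + 33 = 65, so its missing entry is 85 − 65 = 20.
Row 5: 13 + 23 + 1 − 4 + 30 = 63, so its missing entry is 85 − 63 = 22.
Column 2: 18 + 3 + 23 + 22 + 0 = 66, so its missing entry is 85 − 66 = 19.
Row 4: 27 + 19 + 16 + 22 + 2 = 86, so its missing entry is 85 − 86 = -1.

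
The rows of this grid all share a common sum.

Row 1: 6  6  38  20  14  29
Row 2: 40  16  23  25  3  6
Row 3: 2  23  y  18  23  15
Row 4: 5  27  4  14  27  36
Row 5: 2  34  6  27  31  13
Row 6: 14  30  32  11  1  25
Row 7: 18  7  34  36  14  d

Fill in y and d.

y = 32, d = 4

Row 2 sums to 113 and so does row 5; that's the common total.
In row 3 the known cells total 81, leaving 113 − 81 = 32.
In row 7 the known cells total 109, leaving 113 − 109 = 4.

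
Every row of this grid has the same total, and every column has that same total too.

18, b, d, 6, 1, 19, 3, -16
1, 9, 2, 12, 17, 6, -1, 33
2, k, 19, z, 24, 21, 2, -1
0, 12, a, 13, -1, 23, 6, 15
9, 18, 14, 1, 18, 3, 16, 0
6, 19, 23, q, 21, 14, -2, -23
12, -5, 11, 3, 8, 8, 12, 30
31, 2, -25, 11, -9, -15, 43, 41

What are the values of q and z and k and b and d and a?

Rows 2 and 5 both sum to 79, so that's the common total.
Row 6 has 6 + 19 + 23 + 21 + 14 − 2 − 23 = 58; the blank must be 79 − 58 = 21.
Column 4 has 6 + 12 + 13 + 1 + 21 + 3 + 11 = 67; the blank must be 79 − 67 = 12.
Row 3 has 2 + 19 + 12 + 24 + 21 + 2 − 1 = 79; the blank must be 79 − 79 = 0.
Column 2 has 9 + 0 + 12 + 18 + 19 − 5 + 2 = 55; the blank must be 79 − 55 = 24.
Row 1 has 18 + 24 + 6 + 1 + 19 + 3 − 16 = 55; the blank must be 79 − 55 = 24.
Row 4 has 0 + 12 + 13 − 1 + 23 + 6 + 15 = 68; the blank must be 79 − 68 = 11.

q = 21, z = 12, k = 0, b = 24, d = 24, a = 11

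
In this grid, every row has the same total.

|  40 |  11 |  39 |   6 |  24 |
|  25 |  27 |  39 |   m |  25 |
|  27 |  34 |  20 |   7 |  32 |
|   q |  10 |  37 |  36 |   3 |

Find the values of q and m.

Rows 1 and 3 both add up to 120, so every row sums to 120.
Row 4: 10 + 37 + 36 + 3 = 86, so the missing entry is 120 − 86 = 34.
Row 2: 25 + 27 + 39 + 25 = 116, so the missing entry is 120 − 116 = 4.

q = 34, m = 4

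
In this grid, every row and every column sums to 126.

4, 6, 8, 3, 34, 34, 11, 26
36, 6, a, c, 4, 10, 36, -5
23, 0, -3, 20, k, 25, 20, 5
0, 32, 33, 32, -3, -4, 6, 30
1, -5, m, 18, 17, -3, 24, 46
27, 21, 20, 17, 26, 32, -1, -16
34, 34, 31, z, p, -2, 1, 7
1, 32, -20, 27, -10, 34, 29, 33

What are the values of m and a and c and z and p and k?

m = 28, a = 29, c = 10, z = -1, p = 22, k = 36

The known cells in row 3 total 90, leaving 126 − 90 = 36 for the blank.
The known cells in column 5 total 104, leaving 126 − 104 = 22 for the blank.
The known cells in row 5 total 98, leaving 126 − 98 = 28 for the blank.
The known cells in column 3 total 97, leaving 126 − 97 = 29 for the blank.
The known cells in row 7 total 127, leaving 126 − 127 = -1 for the blank.
The known cells in row 2 total 116, leaving 126 − 116 = 10 for the blank.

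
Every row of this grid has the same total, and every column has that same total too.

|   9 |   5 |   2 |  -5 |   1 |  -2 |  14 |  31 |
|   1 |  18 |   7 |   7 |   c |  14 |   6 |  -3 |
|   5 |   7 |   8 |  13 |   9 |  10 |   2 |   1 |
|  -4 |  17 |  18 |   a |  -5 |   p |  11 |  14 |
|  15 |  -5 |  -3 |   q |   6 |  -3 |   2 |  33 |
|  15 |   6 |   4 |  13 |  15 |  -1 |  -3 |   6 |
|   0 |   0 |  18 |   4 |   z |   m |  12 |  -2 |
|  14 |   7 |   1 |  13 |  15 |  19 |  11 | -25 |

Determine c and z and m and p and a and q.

Rows 1 and 3 both sum to 55, so that's the common total.
The known cells in row 5 total 45, leaving 55 − 45 = 10 for the blank.
The known cells in row 2 total 50, leaving 55 − 50 = 5 for the blank.
The known cells in column 5 total 46, leaving 55 − 46 = 9 for the blank.
The known cells in row 7 total 41, leaving 55 − 41 = 14 for the blank.
The known cells in column 4 total 55, leaving 55 − 55 = 0 for the blank.
The known cells in row 4 total 51, leaving 55 − 51 = 4 for the blank.

c = 5, z = 9, m = 14, p = 4, a = 0, q = 10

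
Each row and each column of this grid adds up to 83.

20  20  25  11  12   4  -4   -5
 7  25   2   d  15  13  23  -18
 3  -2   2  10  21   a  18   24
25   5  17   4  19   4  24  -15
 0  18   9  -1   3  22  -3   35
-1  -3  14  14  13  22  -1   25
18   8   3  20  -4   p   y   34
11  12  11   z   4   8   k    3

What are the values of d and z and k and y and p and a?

The known cells in row 3 total 76, leaving 83 − 76 = 7 for the blank.
The known cells in column 6 total 80, leaving 83 − 80 = 3 for the blank.
The known cells in row 7 total 82, leaving 83 − 82 = 1 for the blank.
The known cells in column 7 total 58, leaving 83 − 58 = 25 for the blank.
The known cells in row 8 total 74, leaving 83 − 74 = 9 for the blank.
The known cells in row 2 total 67, leaving 83 − 67 = 16 for the blank.

d = 16, z = 9, k = 25, y = 1, p = 3, a = 7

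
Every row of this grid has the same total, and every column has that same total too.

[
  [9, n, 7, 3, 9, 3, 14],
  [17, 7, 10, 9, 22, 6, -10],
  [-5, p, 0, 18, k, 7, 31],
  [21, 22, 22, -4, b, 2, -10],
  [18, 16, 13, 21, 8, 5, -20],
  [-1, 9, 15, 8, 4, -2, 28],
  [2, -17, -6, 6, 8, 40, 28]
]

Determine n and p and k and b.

n = 16, p = 8, k = 2, b = 8

Rows 2 and 5 both sum to 61, so that's the common total.
Row 1: 9 + 7 + 3 + 9 + 3 + 14 = 45, so its missing entry is 61 − 45 = 16.
Column 2: 16 + 7 + 22 + 16 + 9 − 17 = 53, so its missing entry is 61 − 53 = 8.
Row 3: -5 + 8 + 0 + 18 + 7 + 31 = 59, so its missing entry is 61 − 59 = 2.
Row 4: 21 + 22 + 22 − 4 + 2 − 10 = 53, so its missing entry is 61 − 53 = 8.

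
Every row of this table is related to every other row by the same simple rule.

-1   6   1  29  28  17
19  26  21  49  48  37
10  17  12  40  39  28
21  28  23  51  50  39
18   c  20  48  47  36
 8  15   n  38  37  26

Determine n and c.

The difference between any two rows is the same in every column — this is an addition table with the headers hidden.
Row 6 minus row 1 is 37 − 28 = 9, so its entry in column 3 is 1 + 9 = 10.
Row 5 minus row 1 is 47 − 28 = 19, so its entry in column 2 is 6 + 19 = 25.

n = 10, c = 25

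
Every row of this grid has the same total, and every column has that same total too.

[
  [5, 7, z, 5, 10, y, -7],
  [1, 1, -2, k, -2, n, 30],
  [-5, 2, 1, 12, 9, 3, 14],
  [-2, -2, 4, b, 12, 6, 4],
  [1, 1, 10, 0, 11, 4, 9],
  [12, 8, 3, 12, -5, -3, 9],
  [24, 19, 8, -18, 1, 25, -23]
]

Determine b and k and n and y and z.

Rows 3 and 5 both sum to 36, so that's the common total.
The known cells in column 3 total 24, leaving 36 − 24 = 12 for the blank.
The known cells in row 4 total 22, leaving 36 − 22 = 14 for the blank.
The known cells in row 1 total 32, leaving 36 − 32 = 4 for the blank.
The known cells in column 6 total 39, leaving 36 − 39 = -3 for the blank.
The known cells in row 2 total 25, leaving 36 − 25 = 11 for the blank.

b = 14, k = 11, n = -3, y = 4, z = 12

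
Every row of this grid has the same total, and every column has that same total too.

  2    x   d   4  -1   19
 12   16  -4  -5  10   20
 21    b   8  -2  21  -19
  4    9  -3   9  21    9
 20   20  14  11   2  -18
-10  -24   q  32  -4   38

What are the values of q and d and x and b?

Rows 2 and 4 both sum to 49, so that's the common total.
The known cells in row 3 total 29, leaving 49 − 29 = 20 for the blank.
The known cells in column 2 total 41, leaving 49 − 41 = 8 for the blank.
The known cells in row 1 total 32, leaving 49 − 32 = 17 for the blank.
The known cells in row 6 total 32, leaving 49 − 32 = 17 for the blank.

q = 17, d = 17, x = 8, b = 20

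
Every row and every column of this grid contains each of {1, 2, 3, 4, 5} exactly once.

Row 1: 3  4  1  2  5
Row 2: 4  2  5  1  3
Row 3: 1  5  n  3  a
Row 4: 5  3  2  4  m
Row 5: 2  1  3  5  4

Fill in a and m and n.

At (row 4, col 5): row 4 already has {2, 3, 4, 5}, so the value is 1.
Cell (3,5): column 5 already has {1, 3, 4, 5} → 2.
For row 3, column 3: row 3 already has {1, 2, 3, 5}; that leaves 4.

a = 2, m = 1, n = 4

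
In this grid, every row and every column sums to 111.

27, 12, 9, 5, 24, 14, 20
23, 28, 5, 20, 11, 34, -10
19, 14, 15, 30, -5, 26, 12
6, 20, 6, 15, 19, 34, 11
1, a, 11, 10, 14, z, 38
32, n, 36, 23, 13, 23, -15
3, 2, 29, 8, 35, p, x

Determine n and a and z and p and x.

Row 6 has 32 + 36 + 23 + 13 + 23 − 15 = 112; the blank must be 111 − 112 = -1.
Column 7 has 20 − 10 + 12 + 11 + 38 − 15 = 56; the blank must be 111 − 56 = 55.
Row 7 has 3 + 2 + 29 + 8 + 35 + 55 = 132; the blank must be 111 − 132 = -21.
Column 6 has 14 + 34 + 26 + 34 + 23 − 21 = 110; the blank must be 111 − 110 = 1.
Row 5 has 1 + 11 + 10 + 14 + 1 + 38 = 75; the blank must be 111 − 75 = 36.

n = -1, a = 36, z = 1, p = -21, x = 55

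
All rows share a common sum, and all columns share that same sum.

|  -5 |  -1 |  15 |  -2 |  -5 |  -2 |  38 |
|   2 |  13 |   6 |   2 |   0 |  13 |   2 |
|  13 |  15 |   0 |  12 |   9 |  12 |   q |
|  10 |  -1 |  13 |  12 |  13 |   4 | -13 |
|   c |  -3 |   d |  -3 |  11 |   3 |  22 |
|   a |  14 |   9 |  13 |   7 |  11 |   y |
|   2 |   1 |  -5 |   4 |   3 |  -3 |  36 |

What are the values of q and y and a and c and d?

q = -23, y = -24, a = 8, c = 8, d = 0

Rows 1 and 2 both sum to 38, so that's the common total.
Column 3: 15 + 6 + 0 + 13 + 9 − 5 = 38, so its missing entry is 38 − 38 = 0.
Row 5: -3 + 0 − 3 + 11 + 3 + 22 = 30, so its missing entry is 38 − 30 = 8.
Column 1: -5 + 2 + 13 + 10 + 8 + 2 = 30, so its missing entry is 38 − 30 = 8.
Row 3: 13 + 15 + 0 + 12 + 9 + 12 = 61, so its missing entry is 38 − 61 = -23.
Row 6: 8 + 14 + 9 + 13 + 7 + 11 = 62, so its missing entry is 38 − 62 = -24.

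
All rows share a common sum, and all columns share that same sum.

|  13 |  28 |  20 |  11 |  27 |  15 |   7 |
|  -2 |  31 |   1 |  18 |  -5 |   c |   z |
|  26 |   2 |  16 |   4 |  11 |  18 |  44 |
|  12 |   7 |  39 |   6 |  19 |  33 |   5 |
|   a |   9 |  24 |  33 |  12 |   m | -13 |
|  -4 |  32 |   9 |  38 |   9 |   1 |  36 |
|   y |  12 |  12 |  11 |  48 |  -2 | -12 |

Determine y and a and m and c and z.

Rows 1 and 3 both sum to 121, so that's the common total.
Row 7 has 12 + 12 + 11 + 48 − 2 − 12 = 69; the blank must be 121 − 69 = 52.
Column 1 has 13 − 2 + 26 + 12 − 4 + 52 = 97; the blank must be 121 − 97 = 24.
Row 5 has 24 + 9 + 24 + 33 + 12 − 13 = 89; the blank must be 121 − 89 = 32.
Column 6 has 15 + 18 + 33 + 32 + 1 − 2 = 97; the blank must be 121 − 97 = 24.
Row 2 has -2 + 31 + 1 + 18 − 5 + 24 = 67; the blank must be 121 − 67 = 54.

y = 52, a = 24, m = 32, c = 24, z = 54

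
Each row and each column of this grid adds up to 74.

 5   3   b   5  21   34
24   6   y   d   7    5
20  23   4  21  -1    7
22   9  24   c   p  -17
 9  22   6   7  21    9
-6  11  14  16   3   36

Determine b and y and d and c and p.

b = 6, y = 20, d = 12, c = 13, p = 23

Column 5: 21 + 7 − 1 + 21 + 3 = 51, so its missing entry is 74 − 51 = 23.
Row 1: 5 + 3 + 5 + 21 + 34 = 68, so its missing entry is 74 − 68 = 6.
Column 3: 6 + 4 + 24 + 6 + 14 = 54, so its missing entry is 74 − 54 = 20.
Row 4: 22 + 9 + 24 + 23 − 17 = 61, so its missing entry is 74 − 61 = 13.
Row 2: 24 + 6 + 20 + 7 + 5 = 62, so its missing entry is 74 − 62 = 12.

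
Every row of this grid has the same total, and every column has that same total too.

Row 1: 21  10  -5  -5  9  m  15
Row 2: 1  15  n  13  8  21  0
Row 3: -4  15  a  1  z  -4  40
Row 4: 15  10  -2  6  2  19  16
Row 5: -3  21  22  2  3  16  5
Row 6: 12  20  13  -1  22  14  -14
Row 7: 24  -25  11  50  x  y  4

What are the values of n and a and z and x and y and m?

n = 8, a = 19, z = -1, x = 23, y = -21, m = 21

Rows 4 and 5 both sum to 66, so that's the common total.
Row 2 has 1 + 15 + 13 + 8 + 21 + 0 = 58; the blank must be 66 − 58 = 8.
Row 1 has 21 + 10 − 5 − 5 + 9 + 15 = 45; the blank must be 66 − 45 = 21.
Column 6 has 21 + 21 − 4 + 19 + 16 + 14 = 87; the blank must be 66 − 87 = -21.
Row 7 has 24 − 25 + 11 + 50 − 21 + 4 = 43; the blank must be 66 − 43 = 23.
Column 5 has 9 + 8 + 2 + 3 + 22 + 23 = 67; the blank must be 66 − 67 = -1.
Row 3 has -4 + 15 + 1 − 1 − 4 + 40 = 47; the blank must be 66 − 47 = 19.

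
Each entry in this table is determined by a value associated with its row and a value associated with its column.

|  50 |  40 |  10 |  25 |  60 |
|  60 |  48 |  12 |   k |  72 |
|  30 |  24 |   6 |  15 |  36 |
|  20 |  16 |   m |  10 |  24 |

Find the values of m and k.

m = 4, k = 30

Each row is a constant multiple of every other row — this is a multiplication table with the headers hidden.
Row 4 is 20/50 = 2/5 times row 1, so its entry in column 3 is 10 × 2/5 = 4.
Row 2 is 60/50 = 6/5 times row 1, so its entry in column 4 is 25 × 6/5 = 30.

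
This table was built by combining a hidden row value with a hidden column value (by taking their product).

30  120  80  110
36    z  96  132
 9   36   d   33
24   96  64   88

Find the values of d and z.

d = 24, z = 144

Each row is a constant multiple of every other row — this is a multiplication table with the headers hidden.
Row 3 is 33/110 = 3/10 times row 1, so its entry in column 3 is 80 × 3/10 = 24.
Row 2 is 132/110 = 6/5 times row 1, so its entry in column 2 is 120 × 6/5 = 144.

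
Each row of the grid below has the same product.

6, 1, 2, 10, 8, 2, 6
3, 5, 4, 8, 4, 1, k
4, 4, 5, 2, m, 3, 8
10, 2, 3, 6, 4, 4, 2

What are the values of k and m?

Rows 1 and 4 each multiply to 11520, so every row has product 11520.
Row 2: 3×5×4×8×4×1 = 1920, so the missing entry is 11520 ÷ 1920 = 6.
Row 3: 4×4×5×2×3×8 = 3840, so the missing entry is 11520 ÷ 3840 = 3.

k = 6, m = 3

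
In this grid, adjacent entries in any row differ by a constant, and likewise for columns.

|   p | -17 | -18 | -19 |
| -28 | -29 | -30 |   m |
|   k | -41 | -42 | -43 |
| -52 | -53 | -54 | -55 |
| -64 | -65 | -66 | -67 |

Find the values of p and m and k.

Along each row the entries change by -1 per step; down each column they change by -12.
Row 1: from -17 at column 2, stepping by -1 to column 1 gives -16.
Row 2: from -28 at column 1, stepping by -1 to column 4 gives -31.
Row 3: from -41 at column 2, stepping by -1 to column 1 gives -40.

p = -16, m = -31, k = -40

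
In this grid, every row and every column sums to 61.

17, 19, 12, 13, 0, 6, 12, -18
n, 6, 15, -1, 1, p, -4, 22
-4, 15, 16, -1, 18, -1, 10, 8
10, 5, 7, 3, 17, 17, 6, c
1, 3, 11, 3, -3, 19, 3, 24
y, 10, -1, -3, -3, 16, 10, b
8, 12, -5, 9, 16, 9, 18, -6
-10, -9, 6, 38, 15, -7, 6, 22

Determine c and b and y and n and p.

The known cells in column 6 total 59, leaving 61 − 59 = 2 for the blank.
The known cells in row 4 total 65, leaving 61 − 65 = -4 for the blank.
The known cells in column 8 total 48, leaving 61 − 48 = 13 for the blank.
The known cells in row 6 total 42, leaving 61 − 42 = 19 for the blank.
The known cells in row 2 total 41, leaving 61 − 41 = 20 for the blank.

c = -4, b = 13, y = 19, n = 20, p = 2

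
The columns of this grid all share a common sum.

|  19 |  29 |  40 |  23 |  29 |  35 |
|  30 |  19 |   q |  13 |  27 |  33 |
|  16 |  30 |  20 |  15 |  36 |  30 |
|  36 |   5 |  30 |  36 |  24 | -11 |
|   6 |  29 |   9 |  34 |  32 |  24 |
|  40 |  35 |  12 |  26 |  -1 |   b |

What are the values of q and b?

The complete columns each total 147.
Column 3 is missing 147 − 111 = 36 (since 40 + 20 + 30 + 9 + 12 = 111).
Column 6 is missing 147 − 111 = 36 (since 35 + 33 + 30 − 11 + 24 = 111).

q = 36, b = 36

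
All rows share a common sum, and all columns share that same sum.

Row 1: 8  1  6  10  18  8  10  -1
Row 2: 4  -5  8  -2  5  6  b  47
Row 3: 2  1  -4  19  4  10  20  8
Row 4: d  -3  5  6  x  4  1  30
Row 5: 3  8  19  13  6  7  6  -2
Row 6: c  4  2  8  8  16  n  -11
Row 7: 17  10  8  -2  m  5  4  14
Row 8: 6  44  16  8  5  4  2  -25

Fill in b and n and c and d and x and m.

b = -3, n = 20, c = 13, d = 7, x = 10, m = 4

Rows 1 and 3 both sum to 60, so that's the common total.
Row 7: 17 + 10 + 8 − 2 + 5 + 4 + 14 = 56, so its missing entry is 60 − 56 = 4.
Column 5: 18 + 5 + 4 + 6 + 8 + 4 + 5 = 50, so its missing entry is 60 − 50 = 10.
Row 4: -3 + 5 + 6 + 10 + 4 + 1 + 30 = 53, so its missing entry is 60 − 53 = 7.
Column 1: 8 + 4 + 2 + 7 + 3 + 17 + 6 = 47, so its missing entry is 60 − 47 = 13.
Row 6: 13 + 4 + 2 + 8 + 8 + 16 − 11 = 40, so its missing entry is 60 − 40 = 20.
Row 2: 4 − 5 + 8 − 2 + 5 + 6 + 47 = 63, so its missing entry is 60 − 63 = -3.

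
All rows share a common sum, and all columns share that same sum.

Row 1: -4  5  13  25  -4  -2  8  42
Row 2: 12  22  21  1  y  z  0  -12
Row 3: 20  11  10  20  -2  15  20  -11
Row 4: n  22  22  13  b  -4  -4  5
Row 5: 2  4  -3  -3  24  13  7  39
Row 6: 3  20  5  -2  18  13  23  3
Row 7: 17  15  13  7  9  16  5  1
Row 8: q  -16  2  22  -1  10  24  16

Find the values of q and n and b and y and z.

q = 26, n = 7, b = 22, y = 17, z = 22

Rows 1 and 3 both sum to 83, so that's the common total.
Column 6: -2 + 15 − 4 + 13 + 13 + 16 + 10 = 61, so its missing entry is 83 − 61 = 22.
Row 8: -16 + 2 + 22 − 1 + 10 + 24 + 16 = 57, so its missing entry is 83 − 57 = 26.
Row 2: 12 + 22 + 21 + 1 + 22 + 0 − 12 = 66, so its missing entry is 83 − 66 = 17.
Column 5: -4 + 17 − 2 + 24 + 18 + 9 − 1 = 61, so its missing entry is 83 − 61 = 22.
Row 4: 22 + 22 + 13 + 22 − 4 − 4 + 5 = 76, so its missing entry is 83 − 76 = 7.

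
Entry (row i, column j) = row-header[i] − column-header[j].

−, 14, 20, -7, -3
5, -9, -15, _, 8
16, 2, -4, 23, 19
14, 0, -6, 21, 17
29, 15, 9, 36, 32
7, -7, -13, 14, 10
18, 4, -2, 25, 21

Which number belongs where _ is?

5 − (-7) = 12.

12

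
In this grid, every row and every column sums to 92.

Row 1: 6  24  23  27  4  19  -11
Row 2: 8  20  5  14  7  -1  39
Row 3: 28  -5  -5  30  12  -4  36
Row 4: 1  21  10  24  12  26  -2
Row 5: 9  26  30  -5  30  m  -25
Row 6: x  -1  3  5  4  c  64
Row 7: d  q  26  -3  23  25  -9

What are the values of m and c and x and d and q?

m = 27, c = 0, x = 17, d = 23, q = 7

The known cells in column 2 total 85, leaving 92 − 85 = 7 for the blank.
The known cells in row 5 total 65, leaving 92 − 65 = 27 for the blank.
The known cells in column 6 total 92, leaving 92 − 92 = 0 for the blank.
The known cells in row 6 total 75, leaving 92 − 75 = 17 for the blank.
The known cells in row 7 total 69, leaving 92 − 69 = 23 for the blank.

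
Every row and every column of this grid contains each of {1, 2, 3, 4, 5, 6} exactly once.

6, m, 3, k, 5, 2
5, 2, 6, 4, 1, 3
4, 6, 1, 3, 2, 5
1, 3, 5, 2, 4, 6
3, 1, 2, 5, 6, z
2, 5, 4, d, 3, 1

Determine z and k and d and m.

For row 1, column 2: column 2 already has {1, 2, 3, 5, 6}; that leaves 4.
For row 6, column 4: row 6 already has {1, 2, 3, 4, 5}; that leaves 6.
For row 1, column 4: row 1 already has {2, 3, 4, 5, 6}; that leaves 1.
For row 5, column 6: row 5 already has {1, 2, 3, 5, 6}; that leaves 4.

z = 4, k = 1, d = 6, m = 4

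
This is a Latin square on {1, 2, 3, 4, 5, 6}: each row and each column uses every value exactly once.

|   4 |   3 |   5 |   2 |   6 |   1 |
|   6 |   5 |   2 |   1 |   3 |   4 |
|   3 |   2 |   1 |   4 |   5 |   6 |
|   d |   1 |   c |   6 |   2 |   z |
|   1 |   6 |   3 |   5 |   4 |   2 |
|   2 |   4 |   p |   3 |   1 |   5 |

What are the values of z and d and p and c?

z = 3, d = 5, p = 6, c = 4

For row 4, column 1: column 1 already has {1, 2, 3, 4, 6}; that leaves 5.
Cell (4,6): column 6 already has {1, 2, 4, 5, 6} → 3.
Cell (4,3): row 4 already has {1, 2, 3, 5, 6} → 4.
Cell (6,3): row 6 already has {1, 2, 3, 4, 5} → 6.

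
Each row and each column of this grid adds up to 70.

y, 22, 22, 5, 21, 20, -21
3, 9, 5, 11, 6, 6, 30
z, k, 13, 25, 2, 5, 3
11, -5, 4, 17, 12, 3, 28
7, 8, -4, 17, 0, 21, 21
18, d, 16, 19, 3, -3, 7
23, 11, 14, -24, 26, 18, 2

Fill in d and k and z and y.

Row 6: 18 + 16 + 19 + 3 − 3 + 7 = 60, so its missing entry is 70 − 60 = 10.
Column 2: 22 + 9 − 5 + 8 + 10 + 11 = 55, so its missing entry is 70 − 55 = 15.
Row 3: 15 + 13 + 25 + 2 + 5 + 3 = 63, so its missing entry is 70 − 63 = 7.
Row 1: 22 + 22 + 5 + 21 + 20 − 21 = 69, so its missing entry is 70 − 69 = 1.

d = 10, k = 15, z = 7, y = 1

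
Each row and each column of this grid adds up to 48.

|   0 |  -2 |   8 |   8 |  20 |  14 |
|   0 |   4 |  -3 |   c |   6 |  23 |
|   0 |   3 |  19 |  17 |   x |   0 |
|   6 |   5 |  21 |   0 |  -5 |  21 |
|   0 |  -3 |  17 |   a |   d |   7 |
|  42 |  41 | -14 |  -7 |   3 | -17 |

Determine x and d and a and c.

The known cells in row 3 total 39, leaving 48 − 39 = 9 for the blank.
The known cells in column 5 total 33, leaving 48 − 33 = 15 for the blank.
The known cells in row 2 total 30, leaving 48 − 30 = 18 for the blank.
The known cells in row 5 total 36, leaving 48 − 36 = 12 for the blank.

x = 9, d = 15, a = 12, c = 18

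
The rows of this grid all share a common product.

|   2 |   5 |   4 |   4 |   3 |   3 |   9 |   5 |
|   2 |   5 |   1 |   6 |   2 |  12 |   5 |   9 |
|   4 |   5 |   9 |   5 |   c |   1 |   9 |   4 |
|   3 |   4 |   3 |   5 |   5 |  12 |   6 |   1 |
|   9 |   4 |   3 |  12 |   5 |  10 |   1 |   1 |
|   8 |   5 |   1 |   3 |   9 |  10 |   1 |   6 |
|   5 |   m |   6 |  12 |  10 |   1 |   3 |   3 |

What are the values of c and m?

Rows 1 and 2 each multiply to 64800, so every row has product 64800.
Row 3: 4×5×9×5×1×9×4 = 32400, so the missing entry is 64800 ÷ 32400 = 2.
Row 7: 5×6×12×10×1×3×3 = 32400, so the missing entry is 64800 ÷ 32400 = 2.

c = 2, m = 2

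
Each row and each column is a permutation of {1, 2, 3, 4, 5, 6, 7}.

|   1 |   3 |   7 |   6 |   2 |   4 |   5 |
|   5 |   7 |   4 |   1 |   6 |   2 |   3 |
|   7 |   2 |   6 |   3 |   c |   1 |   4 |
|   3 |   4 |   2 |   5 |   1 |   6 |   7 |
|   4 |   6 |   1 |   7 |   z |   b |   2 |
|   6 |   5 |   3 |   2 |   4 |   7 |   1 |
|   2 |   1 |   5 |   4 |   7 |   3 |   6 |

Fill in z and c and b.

Cell (5,6): column 6 already has {1, 2, 3, 4, 6, 7} → 5.
At (row 5, col 5): row 5 already has {1, 2, 4, 5, 6, 7}, so the value is 3.
Cell (3,5): row 3 already has {1, 2, 3, 4, 6, 7} → 5.

z = 3, c = 5, b = 5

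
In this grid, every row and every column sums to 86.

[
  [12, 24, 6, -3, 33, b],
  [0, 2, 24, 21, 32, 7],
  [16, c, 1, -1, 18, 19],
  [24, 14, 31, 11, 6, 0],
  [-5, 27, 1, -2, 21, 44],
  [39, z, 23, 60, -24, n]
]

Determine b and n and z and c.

b = 14, n = 2, z = -14, c = 33

Row 3: 16 + 1 − 1 + 18 + 19 = 53, so its missing entry is 86 − 53 = 33.
Column 2: 24 + 2 + 33 + 14 + 27 = 100, so its missing entry is 86 − 100 = -14.
Row 6: 39 − 14 + 23 + 60 − 24 = 84, so its missing entry is 86 − 84 = 2.
Row 1: 12 + 24 + 6 − 3 + 33 = 72, so its missing entry is 86 − 72 = 14.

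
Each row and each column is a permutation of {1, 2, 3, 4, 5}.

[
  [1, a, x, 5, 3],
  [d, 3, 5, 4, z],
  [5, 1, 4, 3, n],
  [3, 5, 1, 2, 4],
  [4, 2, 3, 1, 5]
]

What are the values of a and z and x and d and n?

a = 4, z = 1, x = 2, d = 2, n = 2

At (row 1, col 2): column 2 already has {1, 2, 3, 5}, so the value is 4.
At (row 3, col 5): row 3 already has {1, 3, 4, 5}, so the value is 2.
At (row 2, col 5): column 5 already has {2, 3, 4, 5}, so the value is 1.
Cell (1,3): row 1 already has {1, 3, 4, 5} → 2.
At (row 2, col 1): row 2 already has {1, 3, 4, 5}, so the value is 2.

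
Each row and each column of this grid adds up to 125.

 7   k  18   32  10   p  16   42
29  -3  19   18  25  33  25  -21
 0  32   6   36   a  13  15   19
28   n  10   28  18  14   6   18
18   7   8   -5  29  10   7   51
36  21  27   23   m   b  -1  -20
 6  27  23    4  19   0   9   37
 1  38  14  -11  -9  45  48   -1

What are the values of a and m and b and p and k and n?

The known cells in row 3 total 121, leaving 125 − 121 = 4 for the blank.
The known cells in row 4 total 122, leaving 125 − 122 = 3 for the blank.
The known cells in column 2 total 125, leaving 125 − 125 = 0 for the blank.
The known cells in column 5 total 96, leaving 125 − 96 = 29 for the blank.
The known cells in row 6 total 115, leaving 125 − 115 = 10 for the blank.
The known cells in row 1 total 125, leaving 125 − 125 = 0 for the blank.

a = 4, m = 29, b = 10, p = 0, k = 0, n = 3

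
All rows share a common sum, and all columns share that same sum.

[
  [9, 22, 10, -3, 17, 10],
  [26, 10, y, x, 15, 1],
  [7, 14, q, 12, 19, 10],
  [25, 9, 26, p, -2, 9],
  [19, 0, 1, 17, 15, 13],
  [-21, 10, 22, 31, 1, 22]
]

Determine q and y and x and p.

Rows 1 and 5 both sum to 65, so that's the common total.
Row 4: 25 + 9 + 26 − 2 + 9 = 67, so its missing entry is 65 − 67 = -2.
Column 4: -3 + 12 − 2 + 17 + 31 = 55, so its missing entry is 65 − 55 = 10.
Row 2: 26 + 10 + 10 + 15 + 1 = 62, so its missing entry is 65 − 62 = 3.
Row 3: 7 + 14 + 12 + 19 + 10 = 62, so its missing entry is 65 − 62 = 3.

q = 3, y = 3, x = 10, p = -2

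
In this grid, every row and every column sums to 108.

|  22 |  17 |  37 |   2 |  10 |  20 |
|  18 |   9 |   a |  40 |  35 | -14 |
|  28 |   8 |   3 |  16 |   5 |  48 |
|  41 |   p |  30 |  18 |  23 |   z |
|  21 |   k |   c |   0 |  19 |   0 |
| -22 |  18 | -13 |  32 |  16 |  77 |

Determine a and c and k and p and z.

Row 2 has 18 + 9 + 40 + 35 − 14 = 88; the blank must be 108 − 88 = 20.
Column 3 has 37 + 20 + 3 + 30 − 13 = 77; the blank must be 108 − 77 = 31.
Row 5 has 21 + 31 + 0 + 19 + 0 = 71; the blank must be 108 − 71 = 37.
Column 2 has 17 + 9 + 8 + 37 + 18 = 89; the blank must be 108 − 89 = 19.
Row 4 has 41 + 19 + 30 + 18 + 23 = 131; the blank must be 108 − 131 = -23.

a = 20, c = 31, k = 37, p = 19, z = -23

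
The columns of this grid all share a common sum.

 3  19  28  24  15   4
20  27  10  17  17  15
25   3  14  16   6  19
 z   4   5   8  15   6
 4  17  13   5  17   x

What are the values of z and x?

z = 18, x = 26

Columns 2 and 4 both add up to 70, so every column sums to 70.
Column 1: 3 + 20 + 25 + 4 = 52, so the missing entry is 70 − 52 = 18.
Column 6: 4 + 15 + 19 + 6 = 44, so the missing entry is 70 − 44 = 26.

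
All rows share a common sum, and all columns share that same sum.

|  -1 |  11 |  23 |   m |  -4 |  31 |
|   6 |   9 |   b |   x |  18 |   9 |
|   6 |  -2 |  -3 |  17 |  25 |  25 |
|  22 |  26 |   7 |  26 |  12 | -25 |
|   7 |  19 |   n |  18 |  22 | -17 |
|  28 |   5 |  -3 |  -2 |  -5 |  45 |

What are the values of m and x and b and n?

m = 8, x = 1, b = 25, n = 19

Rows 3 and 4 both sum to 68, so that's the common total.
The known cells in row 1 total 60, leaving 68 − 60 = 8 for the blank.
The known cells in column 4 total 67, leaving 68 − 67 = 1 for the blank.
The known cells in row 2 total 43, leaving 68 − 43 = 25 for the blank.
The known cells in row 5 total 49, leaving 68 − 49 = 19 for the blank.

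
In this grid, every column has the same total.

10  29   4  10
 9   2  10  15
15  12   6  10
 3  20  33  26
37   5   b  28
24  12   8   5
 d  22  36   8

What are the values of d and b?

d = 4, b = 5

The complete columns each total 102.
Column 1 is missing 102 − 98 = 4 (since 10 + 9 + 15 + 3 + 37 + 24 = 98).
Column 3 is missing 102 − 97 = 5 (since 4 + 10 + 6 + 33 + 8 + 36 = 97).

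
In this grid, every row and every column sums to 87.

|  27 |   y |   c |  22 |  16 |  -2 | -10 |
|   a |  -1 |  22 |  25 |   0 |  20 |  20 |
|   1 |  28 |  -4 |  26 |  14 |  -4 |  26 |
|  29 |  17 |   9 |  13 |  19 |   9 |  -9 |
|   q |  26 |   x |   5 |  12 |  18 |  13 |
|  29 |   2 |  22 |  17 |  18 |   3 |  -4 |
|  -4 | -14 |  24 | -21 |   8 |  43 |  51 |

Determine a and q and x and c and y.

a = 1, q = 4, x = 9, c = 5, y = 29

Column 2 has -1 + 28 + 17 + 26 + 2 − 14 = 58; the blank must be 87 − 58 = 29.
Row 1 has 27 + 29 + 22 + 16 − 2 − 10 = 82; the blank must be 87 − 82 = 5.
Column 3 has 5 + 22 − 4 + 9 + 22 + 24 = 78; the blank must be 87 − 78 = 9.
Row 5 has 26 + 9 + 5 + 12 + 18 + 13 = 83; the blank must be 87 − 83 = 4.
Row 2 has -1 + 22 + 25 + 0 + 20 + 20 = 86; the blank must be 87 − 86 = 1.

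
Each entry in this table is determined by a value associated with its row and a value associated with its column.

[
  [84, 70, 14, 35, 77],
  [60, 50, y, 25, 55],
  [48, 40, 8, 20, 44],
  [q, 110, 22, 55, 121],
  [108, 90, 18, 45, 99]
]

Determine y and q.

y = 10, q = 132

Each row is a constant multiple of every other row — this is a multiplication table with the headers hidden.
Row 2 is 25/35 = 5/7 times row 1, so its entry in column 3 is 14 × 5/7 = 10.
Row 4 is 55/35 = 11/7 times row 1, so its entry in column 1 is 84 × 11/7 = 132.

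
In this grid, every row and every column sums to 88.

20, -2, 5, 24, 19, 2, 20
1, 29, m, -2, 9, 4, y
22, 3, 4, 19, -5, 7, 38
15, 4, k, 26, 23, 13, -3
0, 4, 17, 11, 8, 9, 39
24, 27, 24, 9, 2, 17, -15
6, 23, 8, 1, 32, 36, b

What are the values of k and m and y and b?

Row 7: 6 + 23 + 8 + 1 + 32 + 36 = 106, so its missing entry is 88 − 106 = -18.
Column 7: 20 + 38 − 3 + 39 − 15 − 18 = 61, so its missing entry is 88 − 61 = 27.
Row 4: 15 + 4 + 26 + 23 + 13 − 3 = 78, so its missing entry is 88 − 78 = 10.
Row 2: 1 + 29 − 2 + 9 + 4 + 27 = 68, so its missing entry is 88 − 68 = 20.

k = 10, m = 20, y = 27, b = -18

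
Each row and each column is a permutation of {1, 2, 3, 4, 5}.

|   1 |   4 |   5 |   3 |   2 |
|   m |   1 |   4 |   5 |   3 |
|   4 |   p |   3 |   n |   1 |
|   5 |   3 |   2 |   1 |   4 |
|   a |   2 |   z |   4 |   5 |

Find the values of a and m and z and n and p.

Cell (3,2): column 2 already has {1, 2, 3, 4} → 5.
At (row 5, col 3): column 3 already has {2, 3, 4, 5}, so the value is 1.
For row 5, column 1: row 5 already has {1, 2, 4, 5}; that leaves 3.
At (row 3, col 4): row 3 already has {1, 3, 4, 5}, so the value is 2.
At (row 2, col 1): row 2 already has {1, 3, 4, 5}, so the value is 2.

a = 3, m = 2, z = 1, n = 2, p = 5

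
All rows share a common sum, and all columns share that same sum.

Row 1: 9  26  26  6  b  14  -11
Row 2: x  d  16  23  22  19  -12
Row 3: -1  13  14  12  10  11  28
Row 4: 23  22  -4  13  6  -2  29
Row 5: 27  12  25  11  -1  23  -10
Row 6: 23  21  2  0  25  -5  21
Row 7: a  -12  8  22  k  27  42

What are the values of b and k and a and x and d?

b = 17, k = 8, a = -8, x = 14, d = 5

Rows 3 and 4 both sum to 87, so that's the common total.
Row 1: 9 + 26 + 26 + 6 + 14 − 11 = 70, so its missing entry is 87 − 70 = 17.
Column 2: 26 + 13 + 22 + 12 + 21 − 12 = 82, so its missing entry is 87 − 82 = 5.
Column 5: 17 + 22 + 10 + 6 − 1 + 25 = 79, so its missing entry is 87 − 79 = 8.
Row 7: -12 + 8 + 22 + 8 + 27 + 42 = 95, so its missing entry is 87 − 95 = -8.
Row 2: 5 + 16 + 23 + 22 + 19 − 12 = 73, so its missing entry is 87 − 73 = 14.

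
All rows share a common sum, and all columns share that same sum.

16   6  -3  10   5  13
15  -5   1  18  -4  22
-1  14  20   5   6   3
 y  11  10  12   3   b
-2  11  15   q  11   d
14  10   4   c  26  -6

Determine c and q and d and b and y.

Rows 1 and 2 both sum to 47, so that's the common total.
Column 1 has 16 + 15 − 1 − 2 + 14 = 42; the blank must be 47 − 42 = 5.
Row 6 has 14 + 10 + 4 + 26 − 6 = 48; the blank must be 47 − 48 = -1.
Column 4 has 10 + 18 + 5 + 12 − 1 = 44; the blank must be 47 − 44 = 3.
Row 5 has -2 + 11 + 15 + 3 + 11 = 38; the blank must be 47 − 38 = 9.
Row 4 has 5 + 11 + 10 + 12 + 3 = 41; the blank must be 47 − 41 = 6.

c = -1, q = 3, d = 9, b = 6, y = 5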